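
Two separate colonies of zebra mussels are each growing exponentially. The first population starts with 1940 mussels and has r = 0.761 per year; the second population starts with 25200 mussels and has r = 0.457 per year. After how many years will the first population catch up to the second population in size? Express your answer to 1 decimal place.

8.4 years

Set 1940·e^(0.761t) = 25200·e^(0.457t).
e^((0.761 − 0.457)t) = 25200/1940 → e^(0.304·t) = 12.99.
0.304·t = ln(12.99) = 2.5642, so t = 2.5642/0.304 = 8.4347.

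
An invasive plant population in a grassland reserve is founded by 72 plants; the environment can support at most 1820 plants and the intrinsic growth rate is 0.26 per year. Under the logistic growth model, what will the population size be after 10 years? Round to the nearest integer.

A = (K − N₀)/N₀ = (1820 − 72)/72 = 24.278.
N(t) = K/(1 + A·e^(−rt)) = 1820/(1 + 24.278×e^(−0.26×10)).
e^(−2.6) = 0.074274; denominator = 1 + 24.278×0.074274 = 2.8032.
N = 1820/2.8032 = 649.259.

649 plants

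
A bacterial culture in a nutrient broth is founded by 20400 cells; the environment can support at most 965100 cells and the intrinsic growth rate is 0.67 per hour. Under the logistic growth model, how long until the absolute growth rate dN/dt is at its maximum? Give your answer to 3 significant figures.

5.72 hours

Logistic growth is fastest at N = K/2 = 482550.
A = (K − N₀)/N₀ = 46.309. Set K/(1 + A·e^(−rt)) = K/2 → A·e^(−rt) = 1.
e^(−0.67t) = 1/46.309 = 0.0215942, so t = ln(46.309)/0.67 = 3.8353/0.67 = 5.7244.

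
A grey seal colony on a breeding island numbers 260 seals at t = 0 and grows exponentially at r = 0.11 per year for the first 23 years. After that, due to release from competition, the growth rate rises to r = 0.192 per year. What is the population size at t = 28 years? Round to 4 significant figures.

Phase 1: N(23) = 260·e^(0.11×23) = 260·e^2.53 = 3263.91.
Phase 2 runs for 28 − 23 = 5 years at r = 0.192.
N(28) = 3263.91·e^(0.192×5) = 3263.91·e^0.96 = 8524.35.

8524 seals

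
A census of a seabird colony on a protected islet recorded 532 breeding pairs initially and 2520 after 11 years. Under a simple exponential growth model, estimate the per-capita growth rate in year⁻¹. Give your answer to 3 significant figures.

From N(t) = N₀·e^(rt): e^(r·11) = 2520/532 = 4.7368.
r·11 = ln(4.7368) = 1.5554, so r = 1.5554/11 = 0.1414.

0.141 per year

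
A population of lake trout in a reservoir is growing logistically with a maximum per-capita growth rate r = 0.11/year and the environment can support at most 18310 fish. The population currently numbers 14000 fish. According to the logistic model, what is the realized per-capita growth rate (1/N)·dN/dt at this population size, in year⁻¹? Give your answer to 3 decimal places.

(1/N)·dN/dt = r(1 − N/K) = 0.11 × (1 − 14000/18310).
= 0.11 × 0.23539 = 0.025893.

0.026 per year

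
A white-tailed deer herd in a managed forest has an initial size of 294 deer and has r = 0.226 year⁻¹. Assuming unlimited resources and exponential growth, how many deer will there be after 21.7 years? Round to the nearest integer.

39647 deer

N(t) = N₀·e^(rt) = 294 × e^(0.226×21.7) = 294 × e^4.904.
e^4.904 ≈ 134.85, so N ≈ 294 × 134.85 = 39647.4.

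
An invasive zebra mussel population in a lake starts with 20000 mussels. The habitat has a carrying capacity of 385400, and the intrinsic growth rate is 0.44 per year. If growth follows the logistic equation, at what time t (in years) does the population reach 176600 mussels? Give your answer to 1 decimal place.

A = (K − N₀)/N₀ = (385400 − 20000)/20000 = 18.27.
Solve 385400/(1 + 18.27·e^(−0.44t)) = 176600: 1 + 18.27·e^(−0.44t) = 2.1823, so e^(−0.44t) = 0.0647144.
−0.44·t = ln(0.0647144) = -2.7378, so t = 2.7378/0.44 = 6.2222.

6.2 years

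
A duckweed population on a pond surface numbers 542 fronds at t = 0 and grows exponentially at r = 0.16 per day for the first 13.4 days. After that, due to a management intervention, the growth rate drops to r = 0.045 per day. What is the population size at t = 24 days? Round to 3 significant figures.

Phase 1: N(13.4) = 542·e^(0.16×13.4) = 542·e^2.144 = 4625.16.
Phase 2 runs for 24 − 13.4 = 10.6 days at r = 0.045.
N(24) = 4625.16·e^(0.045×10.6) = 4625.16·e^0.477 = 7452.21.

7450 fronds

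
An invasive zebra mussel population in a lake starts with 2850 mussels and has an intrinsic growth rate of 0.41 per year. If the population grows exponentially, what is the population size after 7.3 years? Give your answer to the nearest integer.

N(t) = N₀·e^(rt) = 2850 × e^(0.41×7.3) = 2850 × e^2.993.
e^2.993 ≈ 19.945, so N ≈ 2850 × 19.945 = 56844.5.

56844 mussels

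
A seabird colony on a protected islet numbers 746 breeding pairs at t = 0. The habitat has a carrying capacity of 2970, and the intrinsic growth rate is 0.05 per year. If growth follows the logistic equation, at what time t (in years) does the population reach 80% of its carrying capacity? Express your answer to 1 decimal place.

49.6 years

A = (K − N₀)/N₀ = (2970 − 746)/746 = 2.9812.
Solve 2970/(1 + 2.9812·e^(−0.05t)) = 2376: 1 + 2.9812·e^(−0.05t) = 1.25, so e^(−0.05t) = 0.0838579.
−0.05·t = ln(0.0838579) = -2.4786, so t = 2.4786/0.05 = 49.573.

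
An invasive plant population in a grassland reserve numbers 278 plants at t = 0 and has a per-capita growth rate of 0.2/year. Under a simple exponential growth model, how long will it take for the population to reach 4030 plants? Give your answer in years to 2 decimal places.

13.37 years

Set N₀·e^(rt) = 4030: e^(0.2·t) = 4030/278 = 14.496.
0.2·t = ln(14.496) = 2.6739, so t = 2.6739/0.2 = 13.37.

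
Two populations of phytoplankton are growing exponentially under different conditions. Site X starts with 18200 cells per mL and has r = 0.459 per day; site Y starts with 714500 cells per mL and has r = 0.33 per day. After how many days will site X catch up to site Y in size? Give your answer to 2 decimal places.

Set 18200·e^(0.459t) = 714500·e^(0.33t).
e^((0.459 − 0.33)t) = 714500/18200 → e^(0.129·t) = 39.258.
0.129·t = ln(39.258) = 3.6702, so t = 3.6702/0.129 = 28.451.

28.45 days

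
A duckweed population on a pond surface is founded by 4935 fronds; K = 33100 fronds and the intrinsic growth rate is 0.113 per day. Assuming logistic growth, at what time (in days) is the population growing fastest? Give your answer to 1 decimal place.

15.4 days

Logistic growth is fastest at N = K/2 = 16550.
A = (K − N₀)/N₀ = 5.7072. Set K/(1 + A·e^(−rt)) = K/2 → A·e^(−rt) = 1.
e^(−0.113t) = 1/5.7072 = 0.175217, so t = ln(5.7072)/0.113 = 1.7417/0.113 = 15.414.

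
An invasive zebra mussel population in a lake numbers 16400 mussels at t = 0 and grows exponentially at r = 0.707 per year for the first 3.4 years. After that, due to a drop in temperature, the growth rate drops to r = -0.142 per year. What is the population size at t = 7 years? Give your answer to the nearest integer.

108840 mussels

Phase 1: N(3.4) = 16400·e^(0.707×3.4) = 16400·e^2.404 = 181468.
Phase 2 runs for 7 − 3.4 = 3.6 years at r = -0.142.
N(7) = 181468·e^(-0.142×3.6) = 181468·e^-0.5112 = 108840.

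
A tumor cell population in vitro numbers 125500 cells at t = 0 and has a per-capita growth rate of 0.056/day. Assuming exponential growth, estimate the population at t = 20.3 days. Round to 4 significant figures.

391200 cells

N(t) = N₀·e^(rt) = 125500 × e^(0.056×20.3) = 125500 × e^1.137.
e^1.137 ≈ 3.1168, so N ≈ 125500 × 3.1168 = 391156.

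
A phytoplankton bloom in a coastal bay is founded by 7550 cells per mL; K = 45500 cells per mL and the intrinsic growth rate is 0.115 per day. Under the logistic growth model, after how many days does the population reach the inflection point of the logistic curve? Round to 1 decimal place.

14.0 days

Logistic growth is fastest at N = K/2 = 22750.
A = (K − N₀)/N₀ = 5.0265. Set K/(1 + A·e^(−rt)) = K/2 → A·e^(−rt) = 1.
e^(−0.115t) = 1/5.0265 = 0.198946, so t = ln(5.0265)/0.115 = 1.6147/0.115 = 14.041.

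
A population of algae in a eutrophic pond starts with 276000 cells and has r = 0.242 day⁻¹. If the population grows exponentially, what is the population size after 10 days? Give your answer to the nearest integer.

3103857 cells

N(t) = N₀·e^(rt) = 276000 × e^(0.242×10) = 276000 × e^2.42.
e^2.42 ≈ 11.246, so N ≈ 276000 × 11.246 = 3.103857×10^6.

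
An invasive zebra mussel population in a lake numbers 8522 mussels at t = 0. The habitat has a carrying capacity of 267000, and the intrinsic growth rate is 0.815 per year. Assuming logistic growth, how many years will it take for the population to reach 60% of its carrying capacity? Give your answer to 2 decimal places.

4.68 years

A = (K − N₀)/N₀ = (267000 − 8522)/8522 = 30.331.
Solve 267000/(1 + 30.331·e^(−0.815t)) = 160200: 1 + 30.331·e^(−0.815t) = 1.6667, so e^(−0.815t) = 0.0219799.
−0.815·t = ln(0.0219799) = -3.8176, so t = 3.8176/0.815 = 4.6842.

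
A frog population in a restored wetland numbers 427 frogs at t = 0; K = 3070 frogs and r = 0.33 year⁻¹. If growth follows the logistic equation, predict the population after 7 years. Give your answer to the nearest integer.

A = (K − N₀)/N₀ = (3070 − 427)/427 = 6.1897.
N(t) = K/(1 + A·e^(−rt)) = 3070/(1 + 6.1897×e^(−0.33×7)).
e^(−2.31) = 0.099261; denominator = 1 + 6.1897×0.099261 = 1.6144.
N = 3070/1.6144 = 1901.64.

1902 frogs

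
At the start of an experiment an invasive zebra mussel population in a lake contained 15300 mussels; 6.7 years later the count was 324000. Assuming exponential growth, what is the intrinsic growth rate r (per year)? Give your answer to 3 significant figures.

0.456 per year

From N(t) = N₀·e^(rt): e^(r·6.7) = 324000/15300 = 21.176.
r·6.7 = ln(21.176) = 3.0529, so r = 3.0529/6.7 = 0.45566.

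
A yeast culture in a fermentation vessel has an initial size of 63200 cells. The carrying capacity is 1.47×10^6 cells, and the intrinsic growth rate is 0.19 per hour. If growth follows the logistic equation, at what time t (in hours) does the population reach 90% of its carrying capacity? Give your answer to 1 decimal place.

A = (K − N₀)/N₀ = (1.47×10^6 − 63200)/63200 = 22.259.
Solve 1.47×10^6/(1 + 22.259·e^(−0.19t)) = 1.323×10^6: 1 + 22.259·e^(−0.19t) = 1.1111, so e^(−0.19t) = 0.00499163.
−0.19·t = ln(0.00499163) = -5.3, so t = 5.3/0.19 = 27.895.

27.9 hours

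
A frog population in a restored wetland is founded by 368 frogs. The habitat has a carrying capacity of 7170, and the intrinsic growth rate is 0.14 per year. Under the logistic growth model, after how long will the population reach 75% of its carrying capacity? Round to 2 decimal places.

A = (K − N₀)/N₀ = (7170 − 368)/368 = 18.484.
Solve 7170/(1 + 18.484·e^(−0.14t)) = 5377.5: 1 + 18.484·e^(−0.14t) = 1.3333, so e^(−0.14t) = 0.0180339.
−0.14·t = ln(0.0180339) = -4.0155, so t = 4.0155/0.14 = 28.682.

28.68 years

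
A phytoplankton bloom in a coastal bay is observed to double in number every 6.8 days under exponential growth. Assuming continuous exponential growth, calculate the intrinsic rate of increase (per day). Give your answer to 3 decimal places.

r = ln(2)/t_d = 0.6931/6.8 = 0.10193.

0.102 per day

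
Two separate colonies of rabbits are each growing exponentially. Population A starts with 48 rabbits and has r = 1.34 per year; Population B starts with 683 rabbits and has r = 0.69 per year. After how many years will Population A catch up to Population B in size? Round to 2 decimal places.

Set 48·e^(1.34t) = 683·e^(0.69t).
e^((1.34 − 0.69)t) = 683/48 → e^(0.65·t) = 14.229.
0.65·t = ln(14.229) = 2.6553, so t = 2.6553/0.65 = 4.0851.

4.09 years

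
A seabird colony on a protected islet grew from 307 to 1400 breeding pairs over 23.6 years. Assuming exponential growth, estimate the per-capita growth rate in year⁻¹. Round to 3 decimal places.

0.064 per year

From N(t) = N₀·e^(rt): e^(r·23.6) = 1400/307 = 4.5603.
r·23.6 = ln(4.5603) = 1.5174, so r = 1.5174/23.6 = 0.064296.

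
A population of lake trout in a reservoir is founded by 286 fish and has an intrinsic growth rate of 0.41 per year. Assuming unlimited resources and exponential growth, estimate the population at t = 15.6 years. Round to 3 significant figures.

N(t) = N₀·e^(rt) = 286 × e^(0.41×15.6) = 286 × e^6.396.
e^6.396 ≈ 599.44, so N ≈ 286 × 599.44 = 171441.

171000 fish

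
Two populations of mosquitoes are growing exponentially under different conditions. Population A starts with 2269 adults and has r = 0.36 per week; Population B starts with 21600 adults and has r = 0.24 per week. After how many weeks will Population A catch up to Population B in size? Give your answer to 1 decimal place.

18.8 weeks

Set 2269·e^(0.36t) = 21600·e^(0.24t).
e^((0.36 − 0.24)t) = 21600/2269 → e^(0.12·t) = 9.5196.
0.12·t = ln(9.5196) = 2.2534, so t = 2.2534/0.12 = 18.778.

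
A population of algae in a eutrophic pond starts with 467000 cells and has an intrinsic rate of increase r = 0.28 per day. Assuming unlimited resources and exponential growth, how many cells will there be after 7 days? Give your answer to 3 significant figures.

N(t) = N₀·e^(rt) = 467000 × e^(0.28×7) = 467000 × e^1.96.
e^1.96 ≈ 7.0993, so N ≈ 467000 × 7.0993 = 3.315386×10^6.

3320000 cells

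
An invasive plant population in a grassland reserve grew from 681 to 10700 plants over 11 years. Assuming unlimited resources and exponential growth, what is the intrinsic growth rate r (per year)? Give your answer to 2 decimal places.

From N(t) = N₀·e^(rt): e^(r·11) = 10700/681 = 15.712.
r·11 = ln(15.712) = 2.7544, so r = 2.7544/11 = 0.2504.

0.25 per year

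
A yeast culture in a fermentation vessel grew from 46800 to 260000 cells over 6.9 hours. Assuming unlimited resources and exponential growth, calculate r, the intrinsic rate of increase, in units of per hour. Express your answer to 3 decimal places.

From N(t) = N₀·e^(rt): e^(r·6.9) = 260000/46800 = 5.5556.
r·6.9 = ln(5.5556) = 1.7148, so r = 1.7148/6.9 = 0.24852.

0.249 per hour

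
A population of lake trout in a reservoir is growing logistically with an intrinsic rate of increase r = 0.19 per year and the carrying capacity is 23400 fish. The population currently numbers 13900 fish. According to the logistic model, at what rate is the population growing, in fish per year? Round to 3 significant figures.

dN/dt = rN(1 − N/K) = 0.19 × 13900 × (1 − 13900/23400).
1 − 13900/23400 = 0.40598; dN/dt = 0.19 × 13900 × 0.40598 = 1072.2.

1070 fish per year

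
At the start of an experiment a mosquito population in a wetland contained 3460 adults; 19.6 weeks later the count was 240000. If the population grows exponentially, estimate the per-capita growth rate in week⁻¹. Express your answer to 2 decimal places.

0.22 per week

From N(t) = N₀·e^(rt): e^(r·19.6) = 240000/3460 = 69.364.
r·19.6 = ln(69.364) = 4.2394, so r = 4.2394/19.6 = 0.21629.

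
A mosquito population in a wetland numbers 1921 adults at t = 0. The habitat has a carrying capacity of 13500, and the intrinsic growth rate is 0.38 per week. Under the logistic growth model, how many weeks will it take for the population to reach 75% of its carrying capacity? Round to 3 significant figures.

A = (K − N₀)/N₀ = (13500 − 1921)/1921 = 6.0276.
Solve 13500/(1 + 6.0276·e^(−0.38t)) = 10125: 1 + 6.0276·e^(−0.38t) = 1.3333, so e^(−0.38t) = 0.0553013.
−0.38·t = ln(0.0553013) = -2.895, so t = 2.895/0.38 = 7.6183.

7.62 weeks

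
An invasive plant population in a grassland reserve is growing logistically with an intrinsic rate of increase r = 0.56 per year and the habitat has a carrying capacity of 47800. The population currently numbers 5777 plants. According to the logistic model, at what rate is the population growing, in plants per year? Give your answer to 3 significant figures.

2840 plants per year

dN/dt = rN(1 − N/K) = 0.56 × 5777 × (1 − 5777/47800).
1 − 5777/47800 = 0.87914; dN/dt = 0.56 × 5777 × 0.87914 = 2844.1.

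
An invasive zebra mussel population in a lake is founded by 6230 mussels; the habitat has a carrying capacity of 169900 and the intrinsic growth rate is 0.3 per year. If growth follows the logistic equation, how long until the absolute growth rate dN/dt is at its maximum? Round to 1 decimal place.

Logistic growth is fastest at N = K/2 = 84950.
A = (K − N₀)/N₀ = 26.271. Set K/(1 + A·e^(−rt)) = K/2 → A·e^(−rt) = 1.
e^(−0.3t) = 1/26.271 = 0.0380644, so t = ln(26.271)/0.3 = 3.2685/0.3 = 10.895.

10.9 years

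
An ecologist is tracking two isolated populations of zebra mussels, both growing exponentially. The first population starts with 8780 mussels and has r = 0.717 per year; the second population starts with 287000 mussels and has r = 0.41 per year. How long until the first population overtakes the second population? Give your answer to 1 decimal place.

11.4 years

Set 8780·e^(0.717t) = 287000·e^(0.41t).
e^((0.717 − 0.41)t) = 287000/8780 → e^(0.307·t) = 32.688.
0.307·t = ln(32.688) = 3.487, so t = 3.487/0.307 = 11.358.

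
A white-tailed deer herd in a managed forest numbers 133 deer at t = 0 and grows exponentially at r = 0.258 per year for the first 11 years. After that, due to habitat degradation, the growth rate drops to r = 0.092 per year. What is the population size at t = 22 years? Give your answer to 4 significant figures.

6250 deer

Phase 1: N(11) = 133·e^(0.258×11) = 133·e^2.838 = 2271.85.
Phase 2 runs for 22 − 11 = 11 years at r = 0.092.
N(22) = 2271.85·e^(0.092×11) = 2271.85·e^1.012 = 6250.08.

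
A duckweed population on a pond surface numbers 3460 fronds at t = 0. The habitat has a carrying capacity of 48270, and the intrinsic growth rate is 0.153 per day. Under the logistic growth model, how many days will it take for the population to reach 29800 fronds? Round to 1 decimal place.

A = (K − N₀)/N₀ = (48270 − 3460)/3460 = 12.951.
Solve 48270/(1 + 12.951·e^(−0.153t)) = 29800: 1 + 12.951·e^(−0.153t) = 1.6198, so e^(−0.153t) = 0.0478577.
−0.153·t = ln(0.0478577) = -3.0395, so t = 3.0395/0.153 = 19.866.

19.9 days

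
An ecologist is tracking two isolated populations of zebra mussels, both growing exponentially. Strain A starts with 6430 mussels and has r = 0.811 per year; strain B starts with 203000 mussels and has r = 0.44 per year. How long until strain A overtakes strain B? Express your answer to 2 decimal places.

9.31 years

Set 6430·e^(0.811t) = 203000·e^(0.44t).
e^((0.811 − 0.44)t) = 203000/6430 → e^(0.371·t) = 31.571.
0.371·t = ln(31.571) = 3.4522, so t = 3.4522/0.371 = 9.3052.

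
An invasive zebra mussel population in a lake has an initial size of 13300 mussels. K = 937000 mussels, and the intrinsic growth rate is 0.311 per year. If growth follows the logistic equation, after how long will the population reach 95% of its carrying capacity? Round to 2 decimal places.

A = (K − N₀)/N₀ = (937000 − 13300)/13300 = 69.451.
Solve 937000/(1 + 69.451·e^(−0.311t)) = 890150: 1 + 69.451·e^(−0.311t) = 1.0526, so e^(−0.311t) = 0.000757822.
−0.311·t = ln(0.000757822) = -7.1851, so t = 7.1851/0.311 = 23.103.

23.10 years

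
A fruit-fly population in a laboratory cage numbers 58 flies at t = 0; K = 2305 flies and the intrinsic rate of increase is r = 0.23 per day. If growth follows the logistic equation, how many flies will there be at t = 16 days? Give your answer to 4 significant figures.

A = (K − N₀)/N₀ = (2305 − 58)/58 = 38.741.
N(t) = K/(1 + A·e^(−rt)) = 2305/(1 + 38.741×e^(−0.23×16)).
e^(−3.68) = 0.025223; denominator = 1 + 38.741×0.025223 = 1.9772.
N = 2305/1.9772 = 1165.81.

1166 flies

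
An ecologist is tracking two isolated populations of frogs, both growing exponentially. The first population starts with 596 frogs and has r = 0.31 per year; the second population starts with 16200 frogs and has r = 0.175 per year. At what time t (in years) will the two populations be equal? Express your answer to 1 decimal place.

Set 596·e^(0.31t) = 16200·e^(0.175t).
e^((0.31 − 0.175)t) = 16200/596 → e^(0.135·t) = 27.181.
0.135·t = ln(27.181) = 3.3025, so t = 3.3025/0.135 = 24.463.

24.5 years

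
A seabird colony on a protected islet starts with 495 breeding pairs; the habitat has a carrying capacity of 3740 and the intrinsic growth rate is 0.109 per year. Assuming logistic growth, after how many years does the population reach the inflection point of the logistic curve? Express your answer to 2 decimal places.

Logistic growth is fastest at N = K/2 = 1870.
A = (K − N₀)/N₀ = 6.5556. Set K/(1 + A·e^(−rt)) = K/2 → A·e^(−rt) = 1.
e^(−0.109t) = 1/6.5556 = 0.152542, so t = ln(6.5556)/0.109 = 1.8803/0.109 = 17.251.

17.25 years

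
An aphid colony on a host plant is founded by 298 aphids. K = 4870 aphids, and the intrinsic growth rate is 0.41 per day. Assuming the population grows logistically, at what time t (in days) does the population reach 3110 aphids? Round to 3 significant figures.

A = (K − N₀)/N₀ = (4870 − 298)/298 = 15.342.
Solve 4870/(1 + 15.342·e^(−0.41t)) = 3110: 1 + 15.342·e^(−0.41t) = 1.5659, so e^(−0.41t) = 0.0368861.
−0.41·t = ln(0.0368861) = -3.2999, so t = 3.2999/0.41 = 8.0486.

8.05 days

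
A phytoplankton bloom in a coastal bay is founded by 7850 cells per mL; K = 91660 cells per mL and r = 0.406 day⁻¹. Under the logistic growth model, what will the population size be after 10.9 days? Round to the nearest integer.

81274 cells per mL

A = (K − N₀)/N₀ = (91660 − 7850)/7850 = 10.676.
N(t) = K/(1 + A·e^(−rt)) = 91660/(1 + 10.676×e^(−0.406×10.9)).
e^(−4.425) = 0.011969; denominator = 1 + 10.676×0.011969 = 1.1278.
N = 91660/1.1278 = 81273.9.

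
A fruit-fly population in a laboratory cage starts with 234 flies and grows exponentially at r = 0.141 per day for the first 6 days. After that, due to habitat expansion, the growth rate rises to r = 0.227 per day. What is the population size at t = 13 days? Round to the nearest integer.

Phase 1: N(6) = 234·e^(0.141×6) = 234·e^0.846 = 545.292.
Phase 2 runs for 13 − 6 = 7 days at r = 0.227.
N(13) = 545.292·e^(0.227×7) = 545.292·e^1.589 = 2671.3.

2671 flies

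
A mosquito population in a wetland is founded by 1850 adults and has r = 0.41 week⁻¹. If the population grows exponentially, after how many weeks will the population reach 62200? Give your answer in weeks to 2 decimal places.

Set N₀·e^(rt) = 62200: e^(0.41·t) = 62200/1850 = 33.622.
0.41·t = ln(33.622) = 3.5152, so t = 3.5152/0.41 = 8.5736.

8.57 weeks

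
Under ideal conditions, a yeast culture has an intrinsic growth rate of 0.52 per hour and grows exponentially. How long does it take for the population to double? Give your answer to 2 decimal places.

Doubling time t_d = ln(2)/r = 0.6931/0.52 = 1.333.

1.33 hours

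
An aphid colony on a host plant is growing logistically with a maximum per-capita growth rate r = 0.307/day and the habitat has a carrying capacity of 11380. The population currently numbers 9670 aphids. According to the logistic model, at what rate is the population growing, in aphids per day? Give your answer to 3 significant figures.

dN/dt = rN(1 − N/K) = 0.307 × 9670 × (1 − 9670/11380).
1 − 9670/11380 = 0.15026; dN/dt = 0.307 × 9670 × 0.15026 = 446.09.

446 aphids per day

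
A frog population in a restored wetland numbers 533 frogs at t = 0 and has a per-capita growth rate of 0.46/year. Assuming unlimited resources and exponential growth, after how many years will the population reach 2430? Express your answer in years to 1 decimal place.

Set N₀·e^(rt) = 2430: e^(0.46·t) = 2430/533 = 4.5591.
0.46·t = ln(4.5591) = 1.5171, so t = 1.5171/0.46 = 3.2981.

3.3 years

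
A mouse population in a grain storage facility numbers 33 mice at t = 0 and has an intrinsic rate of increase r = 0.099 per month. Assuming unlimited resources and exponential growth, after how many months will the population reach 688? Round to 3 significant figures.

30.7 months

Set N₀·e^(rt) = 688: e^(0.099·t) = 688/33 = 20.848.
0.099·t = ln(20.848) = 3.0373, so t = 3.0373/0.099 = 30.68.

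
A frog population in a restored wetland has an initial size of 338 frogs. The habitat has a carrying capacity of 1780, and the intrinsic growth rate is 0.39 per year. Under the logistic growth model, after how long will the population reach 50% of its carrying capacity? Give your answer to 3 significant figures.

A = (K − N₀)/N₀ = (1780 − 338)/338 = 4.2663.
Solve 1780/(1 + 4.2663·e^(−0.39t)) = 890: 1 + 4.2663·e^(−0.39t) = 2, so e^(−0.39t) = 0.234397.
−0.39·t = ln(0.234397) = -1.4507, so t = 1.4507/0.39 = 3.7198.

3.72 years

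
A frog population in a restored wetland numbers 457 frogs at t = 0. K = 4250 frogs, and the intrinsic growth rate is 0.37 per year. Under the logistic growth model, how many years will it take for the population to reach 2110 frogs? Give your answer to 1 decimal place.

A = (K − N₀)/N₀ = (4250 − 457)/457 = 8.2998.
Solve 4250/(1 + 8.2998·e^(−0.37t)) = 2110: 1 + 8.2998·e^(−0.37t) = 2.0142, so e^(−0.37t) = 0.122198.
−0.37·t = ln(0.122198) = -2.1021, so t = 2.1021/0.37 = 5.6814.

5.7 years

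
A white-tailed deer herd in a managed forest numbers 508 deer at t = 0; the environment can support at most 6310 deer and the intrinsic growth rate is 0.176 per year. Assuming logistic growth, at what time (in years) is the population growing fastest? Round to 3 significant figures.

13.8 years

Logistic growth is fastest at N = K/2 = 3155.
A = (K − N₀)/N₀ = 11.421. Set K/(1 + A·e^(−rt)) = K/2 → A·e^(−rt) = 1.
e^(−0.176t) = 1/11.421 = 0.087556, so t = ln(11.421)/0.176 = 2.4355/0.176 = 13.838.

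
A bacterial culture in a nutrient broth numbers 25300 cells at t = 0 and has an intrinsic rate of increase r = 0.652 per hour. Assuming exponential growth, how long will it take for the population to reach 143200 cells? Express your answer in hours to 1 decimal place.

Set N₀·e^(rt) = 143200: e^(0.652·t) = 143200/25300 = 5.6601.
0.652·t = ln(5.6601) = 1.7334, so t = 1.7334/0.652 = 2.6586.

2.7 hours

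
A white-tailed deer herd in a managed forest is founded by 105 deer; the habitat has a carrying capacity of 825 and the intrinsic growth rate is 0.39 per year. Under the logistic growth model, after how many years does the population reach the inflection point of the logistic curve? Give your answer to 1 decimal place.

4.9 years

Logistic growth is fastest at N = K/2 = 412.5.
A = (K − N₀)/N₀ = 6.8571. Set K/(1 + A·e^(−rt)) = K/2 → A·e^(−rt) = 1.
e^(−0.39t) = 1/6.8571 = 0.145833, so t = ln(6.8571)/0.39 = 1.9253/0.39 = 4.9366.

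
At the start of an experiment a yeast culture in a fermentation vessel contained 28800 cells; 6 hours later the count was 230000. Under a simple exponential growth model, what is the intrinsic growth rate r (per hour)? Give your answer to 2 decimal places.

0.35 per hour

From N(t) = N₀·e^(rt): e^(r·6) = 230000/28800 = 7.9861.
r·6 = ln(7.9861) = 2.0777, so r = 2.0777/6 = 0.34628.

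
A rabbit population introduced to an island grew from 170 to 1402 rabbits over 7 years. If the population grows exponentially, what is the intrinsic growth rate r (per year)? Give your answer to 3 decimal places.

0.301 per year

From N(t) = N₀·e^(rt): e^(r·7) = 1402/170 = 8.2471.
r·7 = ln(8.2471) = 2.1099, so r = 2.1099/7 = 0.30141.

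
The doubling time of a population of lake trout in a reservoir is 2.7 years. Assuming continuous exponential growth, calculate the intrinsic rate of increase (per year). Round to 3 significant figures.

0.257 per year

r = ln(2)/t_d = 0.6931/2.7 = 0.25672.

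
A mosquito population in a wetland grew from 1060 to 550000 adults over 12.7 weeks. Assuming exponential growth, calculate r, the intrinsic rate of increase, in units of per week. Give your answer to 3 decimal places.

0.492 per week

From N(t) = N₀·e^(rt): e^(r·12.7) = 550000/1060 = 518.87.
r·12.7 = ln(518.87) = 6.2516, so r = 6.2516/12.7 = 0.49226.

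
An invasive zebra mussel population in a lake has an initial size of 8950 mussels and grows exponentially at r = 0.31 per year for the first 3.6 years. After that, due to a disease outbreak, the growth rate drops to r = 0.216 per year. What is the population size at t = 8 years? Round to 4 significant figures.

Phase 1: N(3.6) = 8950·e^(0.31×3.6) = 8950·e^1.116 = 27320.9.
Phase 2 runs for 8 − 3.6 = 4.4 years at r = 0.216.
N(8) = 27320.9·e^(0.216×4.4) = 27320.9·e^0.9504 = 70672.3.

70670 mussels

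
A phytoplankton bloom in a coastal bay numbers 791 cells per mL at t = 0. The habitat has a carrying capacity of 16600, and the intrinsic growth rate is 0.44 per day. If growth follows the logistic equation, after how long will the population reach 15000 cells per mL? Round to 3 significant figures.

11.9 days

A = (K − N₀)/N₀ = (16600 − 791)/791 = 19.986.
Solve 16600/(1 + 19.986·e^(−0.44t)) = 15000: 1 + 19.986·e^(−0.44t) = 1.1067, so e^(−0.44t) = 0.00533704.
−0.44·t = ln(0.00533704) = -5.2331, so t = 5.2331/0.44 = 11.893.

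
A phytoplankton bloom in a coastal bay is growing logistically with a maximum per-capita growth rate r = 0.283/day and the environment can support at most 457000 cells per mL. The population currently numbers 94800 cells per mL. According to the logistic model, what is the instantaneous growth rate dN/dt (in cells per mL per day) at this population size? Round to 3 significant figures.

21300 cells per mL per day

dN/dt = rN(1 − N/K) = 0.283 × 94800 × (1 − 94800/457000).
1 − 94800/457000 = 0.79256; dN/dt = 0.283 × 94800 × 0.79256 = 21263.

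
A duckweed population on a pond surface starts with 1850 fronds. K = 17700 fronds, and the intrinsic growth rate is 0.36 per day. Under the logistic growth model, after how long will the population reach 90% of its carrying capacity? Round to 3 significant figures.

12.1 days

A = (K − N₀)/N₀ = (17700 − 1850)/1850 = 8.5676.
Solve 17700/(1 + 8.5676·e^(−0.36t)) = 15930: 1 + 8.5676·e^(−0.36t) = 1.1111, so e^(−0.36t) = 0.0129688.
−0.36·t = ln(0.0129688) = -4.3452, so t = 4.3452/0.36 = 12.07.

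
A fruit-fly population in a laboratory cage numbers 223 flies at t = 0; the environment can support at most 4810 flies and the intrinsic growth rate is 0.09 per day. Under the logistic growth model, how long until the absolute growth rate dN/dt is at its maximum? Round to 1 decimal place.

Logistic growth is fastest at N = K/2 = 2405.
A = (K − N₀)/N₀ = 20.57. Set K/(1 + A·e^(−rt)) = K/2 → A·e^(−rt) = 1.
e^(−0.09t) = 1/20.57 = 0.0486157, so t = ln(20.57)/0.09 = 3.0238/0.09 = 33.598.

33.6 days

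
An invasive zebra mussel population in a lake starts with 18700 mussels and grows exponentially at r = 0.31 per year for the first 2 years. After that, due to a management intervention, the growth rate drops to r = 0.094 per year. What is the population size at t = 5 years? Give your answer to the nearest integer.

Phase 1: N(2) = 18700·e^(0.31×2) = 18700·e^0.62 = 34762.
Phase 2 runs for 5 − 2 = 3 years at r = 0.094.
N(5) = 34762·e^(0.094×3) = 34762·e^0.282 = 46086.7.

46087 mussels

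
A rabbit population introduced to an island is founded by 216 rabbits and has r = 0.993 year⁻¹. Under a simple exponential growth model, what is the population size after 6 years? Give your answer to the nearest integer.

83557 rabbits

N(t) = N₀·e^(rt) = 216 × e^(0.993×6) = 216 × e^5.958.
e^5.958 ≈ 386.84, so N ≈ 216 × 386.84 = 83556.5.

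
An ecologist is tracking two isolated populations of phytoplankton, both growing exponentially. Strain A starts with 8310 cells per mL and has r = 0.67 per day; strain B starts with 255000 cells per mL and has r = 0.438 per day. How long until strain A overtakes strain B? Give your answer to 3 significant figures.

Set 8310·e^(0.67t) = 255000·e^(0.438t).
e^((0.67 − 0.438)t) = 255000/8310 → e^(0.232·t) = 30.686.
0.232·t = ln(30.686) = 3.4238, so t = 3.4238/0.232 = 14.758.

14.8 days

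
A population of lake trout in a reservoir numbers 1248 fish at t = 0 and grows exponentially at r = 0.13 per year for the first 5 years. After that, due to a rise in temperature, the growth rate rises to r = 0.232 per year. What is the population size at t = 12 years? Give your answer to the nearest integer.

Phase 1: N(5) = 1248·e^(0.13×5) = 1248·e^0.65 = 2390.59.
Phase 2 runs for 12 − 5 = 7 years at r = 0.232.
N(12) = 2390.59·e^(0.232×7) = 2390.59·e^1.624 = 12128.3.

12128 fish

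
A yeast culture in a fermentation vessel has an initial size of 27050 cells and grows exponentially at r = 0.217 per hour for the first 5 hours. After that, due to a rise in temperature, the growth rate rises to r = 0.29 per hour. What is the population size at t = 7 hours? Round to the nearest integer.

142977 cells

Phase 1: N(5) = 27050·e^(0.217×5) = 27050·e^1.085 = 80052.8.
Phase 2 runs for 7 − 5 = 2 hours at r = 0.29.
N(7) = 80052.8·e^(0.29×2) = 80052.8·e^0.58 = 142977.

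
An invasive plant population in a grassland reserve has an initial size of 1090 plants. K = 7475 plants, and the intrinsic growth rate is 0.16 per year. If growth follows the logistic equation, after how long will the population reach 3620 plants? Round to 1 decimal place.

10.7 years

A = (K − N₀)/N₀ = (7475 − 1090)/1090 = 5.8578.
Solve 7475/(1 + 5.8578·e^(−0.16t)) = 3620: 1 + 5.8578·e^(−0.16t) = 2.0649, so e^(−0.16t) = 0.181795.
−0.16·t = ln(0.181795) = -1.7049, so t = 1.7049/0.16 = 10.655.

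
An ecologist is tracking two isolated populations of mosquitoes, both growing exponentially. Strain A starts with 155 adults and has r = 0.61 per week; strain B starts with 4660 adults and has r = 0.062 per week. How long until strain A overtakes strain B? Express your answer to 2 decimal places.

Set 155·e^(0.61t) = 4660·e^(0.062t).
e^((0.61 − 0.062)t) = 4660/155 → e^(0.548·t) = 30.065.
0.548·t = ln(30.065) = 3.4033, so t = 3.4033/0.548 = 6.2105.

6.21 weeks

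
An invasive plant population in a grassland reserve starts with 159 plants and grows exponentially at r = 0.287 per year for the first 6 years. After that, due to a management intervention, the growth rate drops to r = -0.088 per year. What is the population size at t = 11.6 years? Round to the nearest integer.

Phase 1: N(6) = 159·e^(0.287×6) = 159·e^1.722 = 889.718.
Phase 2 runs for 11.6 − 6 = 5.6 years at r = -0.088.
N(11.6) = 889.718·e^(-0.088×5.6) = 889.718·e^-0.4928 = 543.54.

544 plants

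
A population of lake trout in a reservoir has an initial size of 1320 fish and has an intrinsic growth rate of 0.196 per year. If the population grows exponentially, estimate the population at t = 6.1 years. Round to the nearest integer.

4363 fish

N(t) = N₀·e^(rt) = 1320 × e^(0.196×6.1) = 1320 × e^1.196.
e^1.196 ≈ 3.3055, so N ≈ 1320 × 3.3055 = 4363.31.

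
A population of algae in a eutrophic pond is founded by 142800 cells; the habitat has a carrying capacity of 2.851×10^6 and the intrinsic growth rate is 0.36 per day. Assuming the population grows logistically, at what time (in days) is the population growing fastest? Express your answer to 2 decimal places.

Logistic growth is fastest at N = K/2 = 1.4255×10^6.
A = (K − N₀)/N₀ = 18.965. Set K/(1 + A·e^(−rt)) = K/2 → A·e^(−rt) = 1.
e^(−0.36t) = 1/18.965 = 0.0527287, so t = ln(18.965)/0.36 = 2.9426/0.36 = 8.1739.

8.17 days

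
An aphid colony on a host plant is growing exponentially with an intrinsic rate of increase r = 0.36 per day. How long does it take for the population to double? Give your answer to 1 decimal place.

Doubling time t_d = ln(2)/r = 0.6931/0.36 = 1.9254.

1.9 days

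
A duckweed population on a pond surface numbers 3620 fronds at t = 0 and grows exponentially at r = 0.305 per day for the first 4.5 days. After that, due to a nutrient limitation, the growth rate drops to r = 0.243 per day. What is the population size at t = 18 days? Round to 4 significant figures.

Phase 1: N(4.5) = 3620·e^(0.305×4.5) = 3620·e^1.373 = 14281.6.
Phase 2 runs for 18 − 4.5 = 13.5 days at r = 0.243.
N(18) = 14281.6·e^(0.243×13.5) = 14281.6·e^3.28 = 379735.

379700 fronds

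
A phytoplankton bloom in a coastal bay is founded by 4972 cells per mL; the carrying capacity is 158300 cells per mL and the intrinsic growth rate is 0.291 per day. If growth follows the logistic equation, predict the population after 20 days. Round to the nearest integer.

A = (K − N₀)/N₀ = (158300 − 4972)/4972 = 30.838.
N(t) = K/(1 + A·e^(−rt)) = 158300/(1 + 30.838×e^(−0.291×20)).
e^(−5.82) = 0.0029676; denominator = 1 + 30.838×0.0029676 = 1.0915.
N = 158300/1.0915 = 145028.

145028 cells per mL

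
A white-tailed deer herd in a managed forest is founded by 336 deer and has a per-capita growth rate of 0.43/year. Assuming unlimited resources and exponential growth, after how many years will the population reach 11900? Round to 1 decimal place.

Set N₀·e^(rt) = 11900: e^(0.43·t) = 11900/336 = 35.417.
0.43·t = ln(35.417) = 3.5672, so t = 3.5672/0.43 = 8.2958.

8.3 years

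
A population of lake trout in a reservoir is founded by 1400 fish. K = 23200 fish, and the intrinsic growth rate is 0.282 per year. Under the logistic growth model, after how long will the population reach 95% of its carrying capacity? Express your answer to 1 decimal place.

20.2 years

A = (K − N₀)/N₀ = (23200 − 1400)/1400 = 15.571.
Solve 23200/(1 + 15.571·e^(−0.282t)) = 22040: 1 + 15.571·e^(−0.282t) = 1.0526, so e^(−0.282t) = 0.00338001.
−0.282·t = ln(0.00338001) = -5.6899, so t = 5.6899/0.282 = 20.177.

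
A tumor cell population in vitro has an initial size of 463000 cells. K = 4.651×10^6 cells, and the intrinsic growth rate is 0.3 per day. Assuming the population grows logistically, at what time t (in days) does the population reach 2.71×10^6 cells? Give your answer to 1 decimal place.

A = (K − N₀)/N₀ = (4.651×10^6 − 463000)/463000 = 9.0454.
Solve 4.651×10^6/(1 + 9.0454·e^(−0.3t)) = 2.71×10^6: 1 + 9.0454·e^(−0.3t) = 1.7162, so e^(−0.3t) = 0.0791827.
−0.3·t = ln(0.0791827) = -2.536, so t = 2.536/0.3 = 8.4533.

8.5 days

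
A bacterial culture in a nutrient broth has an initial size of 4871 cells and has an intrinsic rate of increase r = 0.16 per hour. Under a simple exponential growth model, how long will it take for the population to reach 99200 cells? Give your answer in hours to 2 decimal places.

18.84 hours

Set N₀·e^(rt) = 99200: e^(0.16·t) = 99200/4871 = 20.365.
0.16·t = ln(20.365) = 3.0138, so t = 3.0138/0.16 = 18.836.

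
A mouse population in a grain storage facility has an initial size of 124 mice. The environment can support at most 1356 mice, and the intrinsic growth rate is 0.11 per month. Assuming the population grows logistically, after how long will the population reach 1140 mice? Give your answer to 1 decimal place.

36.0 months

A = (K − N₀)/N₀ = (1356 − 124)/124 = 9.9355.
Solve 1356/(1 + 9.9355·e^(−0.11t)) = 1140: 1 + 9.9355·e^(−0.11t) = 1.1895, so e^(−0.11t) = 0.0190704.
−0.11·t = ln(0.0190704) = -3.9596, so t = 3.9596/0.11 = 35.997.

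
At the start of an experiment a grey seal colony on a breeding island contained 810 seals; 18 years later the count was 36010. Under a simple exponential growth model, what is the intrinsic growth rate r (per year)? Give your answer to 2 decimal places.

From N(t) = N₀·e^(rt): e^(r·18) = 36010/810 = 44.457.
r·18 = ln(44.457) = 3.7945, so r = 3.7945/18 = 0.21081.

0.21 per year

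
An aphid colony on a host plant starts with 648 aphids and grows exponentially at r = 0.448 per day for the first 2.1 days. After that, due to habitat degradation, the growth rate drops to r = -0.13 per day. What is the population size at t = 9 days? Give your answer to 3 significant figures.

677 aphids

Phase 1: N(2.1) = 648·e^(0.448×2.1) = 648·e^0.9408 = 1660.2.
Phase 2 runs for 9 − 2.1 = 6.9 days at r = -0.13.
N(9) = 1660.2·e^(-0.13×6.9) = 1660.2·e^-0.897 = 677.013.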